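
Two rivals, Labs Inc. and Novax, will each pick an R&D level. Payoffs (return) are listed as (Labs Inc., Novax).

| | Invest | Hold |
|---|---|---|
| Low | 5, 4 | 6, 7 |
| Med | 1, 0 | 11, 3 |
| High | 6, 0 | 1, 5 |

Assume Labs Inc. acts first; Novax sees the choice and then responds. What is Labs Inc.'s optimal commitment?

Med

Backward induction with Labs Inc. moving first.
- Low: Novax compares 4, 7 and picks Hold; Labs Inc. would get 6.
- Med: Novax compares 0, 3 and picks Hold; Labs Inc. would get 11.
- High: Novax compares 0, 5 and picks Hold; Labs Inc. would get 1.
Among 6, 11, 1, the best is 11 at Med. Subgame-perfect outcome: (Med, Hold) with payoffs (11, 3).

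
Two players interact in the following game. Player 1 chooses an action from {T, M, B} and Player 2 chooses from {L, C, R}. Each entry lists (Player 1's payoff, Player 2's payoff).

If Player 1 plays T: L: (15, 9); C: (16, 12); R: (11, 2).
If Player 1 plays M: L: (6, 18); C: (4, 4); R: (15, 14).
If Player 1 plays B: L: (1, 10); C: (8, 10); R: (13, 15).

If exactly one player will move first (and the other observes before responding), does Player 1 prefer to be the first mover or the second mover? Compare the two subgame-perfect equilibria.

first

If Player 1 leads: Player 2's best replies are T→C, M→L, B→R; Player 1's induced payoffs 16, 6, 13; outcome (T, C), payoffs (16, 12).
If Player 2 leads: Player 1's best replies are L→T, C→T, R→M; Player 2's induced payoffs 9, 12, 14; outcome (M, R), payoffs (15, 14).
Player 1 gets 16 moving first and 15 moving second, so Player 1 prefers to move first.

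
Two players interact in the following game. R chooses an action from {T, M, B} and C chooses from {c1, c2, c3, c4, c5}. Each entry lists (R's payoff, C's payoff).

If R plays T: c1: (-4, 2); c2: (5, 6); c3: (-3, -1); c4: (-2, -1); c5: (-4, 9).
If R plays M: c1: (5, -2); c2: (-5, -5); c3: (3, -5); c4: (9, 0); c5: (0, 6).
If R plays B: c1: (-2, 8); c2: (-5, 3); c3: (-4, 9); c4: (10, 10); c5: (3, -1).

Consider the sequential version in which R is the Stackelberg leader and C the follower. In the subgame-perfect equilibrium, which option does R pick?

B

C best-responds to each possible R move:
- T: C compares 2, 6, -1, -1, 9 and picks c5; R would get -4.
- M: C compares -2, -5, -5, 0, 6 and picks c5; R would get 0.
- B: C compares 8, 3, 9, 10, -1 and picks c4; R would get 10.
Maximizing over -4, 0, 10, R chooses B. Subgame-perfect outcome: (B, c4) with payoffs (10, 10).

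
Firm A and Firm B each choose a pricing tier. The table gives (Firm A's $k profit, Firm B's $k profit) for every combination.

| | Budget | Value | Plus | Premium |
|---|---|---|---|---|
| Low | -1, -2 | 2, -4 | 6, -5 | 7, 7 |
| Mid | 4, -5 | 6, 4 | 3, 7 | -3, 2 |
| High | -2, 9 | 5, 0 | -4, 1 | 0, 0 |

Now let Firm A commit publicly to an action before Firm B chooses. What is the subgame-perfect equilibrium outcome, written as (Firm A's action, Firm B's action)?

Backward induction with Firm A moving first.
- Low: BR = Premium, leader payoff 7.
- Mid: BR = Plus, leader payoff 3.
- High: BR = Budget, leader payoff -2.
Among 7, 3, -2, the best is 7 at Low. Subgame-perfect outcome: (Low, Premium) with payoffs (7, 7).

(Low, Premium)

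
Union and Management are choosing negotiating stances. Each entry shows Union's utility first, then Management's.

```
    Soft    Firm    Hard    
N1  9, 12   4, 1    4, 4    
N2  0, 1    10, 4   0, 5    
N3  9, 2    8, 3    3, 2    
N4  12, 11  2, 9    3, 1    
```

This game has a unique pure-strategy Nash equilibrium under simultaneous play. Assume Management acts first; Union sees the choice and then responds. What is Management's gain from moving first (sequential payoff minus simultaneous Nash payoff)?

Union best-responds to each possible Management move:
- Soft → Union plays N4 (best of 9, 0, 9, 12); Management gets 11.
- Firm → Union plays N2 (best of 4, 10, 8, 2); Management gets 4.
- Hard → Union plays N1 (best of 4, 0, 3, 3); Management gets 4.
Among 11, 4, 4, the best is 11 at Soft. Subgame-perfect outcome: (N4, Soft) with payoffs (12, 11).
For the simultaneous game, intersect best replies.
Union's best replies: Soft→N4; Firm→N2; Hard→N1.
Management's best replies: N1→Soft; N2→Hard; N3→Firm; N4→Soft.
Only (N4, Soft) has each player best-responding; Nash payoffs (12, 11).
Management's commitment gain: 11 − 11 = 0.

0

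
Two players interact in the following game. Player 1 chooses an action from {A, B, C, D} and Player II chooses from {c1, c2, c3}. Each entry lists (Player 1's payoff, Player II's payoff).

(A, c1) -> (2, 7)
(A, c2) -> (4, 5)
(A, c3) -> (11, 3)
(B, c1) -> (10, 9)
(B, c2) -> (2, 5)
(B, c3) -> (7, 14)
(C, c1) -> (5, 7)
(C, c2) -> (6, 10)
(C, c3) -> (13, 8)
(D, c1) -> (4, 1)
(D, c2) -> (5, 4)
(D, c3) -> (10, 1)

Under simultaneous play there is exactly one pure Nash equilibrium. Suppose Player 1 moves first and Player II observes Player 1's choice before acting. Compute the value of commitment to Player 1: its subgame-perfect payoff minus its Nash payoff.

1

Player II best-responds to each possible Player 1 move:
- A: Player II compares 7, 5, 3 and picks c1; Player 1 would get 2.
- B: Player II compares 9, 5, 14 and picks c3; Player 1 would get 7.
- C: Player II compares 7, 10, 8 and picks c2; Player 1 would get 6.
- D: Player II compares 1, 4, 1 and picks c2; Player 1 would get 5.
Among 2, 7, 6, 5, the best is 7 at B. Subgame-perfect outcome: (B, c3) with payoffs (7, 14).
For the simultaneous game, intersect best replies.
Player 1's best replies: c1→B; c2→C; c3→C.
Player II's best replies: A→c1; B→c3; C→c2; D→c2.
The unique mutual best reply is (C, c2), giving (6, 10).
Player 1's commitment gain: 7 − 6 = 1.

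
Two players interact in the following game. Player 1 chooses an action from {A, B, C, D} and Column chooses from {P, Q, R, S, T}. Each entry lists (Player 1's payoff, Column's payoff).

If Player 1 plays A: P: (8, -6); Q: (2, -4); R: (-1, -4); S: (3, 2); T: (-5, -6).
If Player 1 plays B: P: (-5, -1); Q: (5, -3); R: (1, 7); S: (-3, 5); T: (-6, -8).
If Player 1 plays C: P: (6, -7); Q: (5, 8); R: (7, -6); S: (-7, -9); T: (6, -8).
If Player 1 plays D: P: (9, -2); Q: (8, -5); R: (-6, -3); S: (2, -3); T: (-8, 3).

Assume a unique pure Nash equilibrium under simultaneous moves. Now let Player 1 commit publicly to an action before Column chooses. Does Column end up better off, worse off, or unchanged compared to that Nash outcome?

Backward induction with Player 1 moving first.
- A: BR = S, leader payoff 3.
- B: BR = R, leader payoff 1.
- C: BR = Q, leader payoff 5.
- D: BR = T, leader payoff -8.
Player 1's induced payoffs are 3, 1, 5, -8, so Player 1 commits to C. Subgame-perfect outcome: (C, Q) with payoffs (5, 8).
Under simultaneous play:
Player 1's best replies: P→D; Q→D; R→C; S→A; T→C.
Column's best replies: A→S; B→R; C→Q; D→T.
The unique mutual best reply is (A, S), giving (3, 2).
Column earns 8 sequentially versus 2 at the Nash outcome: better off.

better off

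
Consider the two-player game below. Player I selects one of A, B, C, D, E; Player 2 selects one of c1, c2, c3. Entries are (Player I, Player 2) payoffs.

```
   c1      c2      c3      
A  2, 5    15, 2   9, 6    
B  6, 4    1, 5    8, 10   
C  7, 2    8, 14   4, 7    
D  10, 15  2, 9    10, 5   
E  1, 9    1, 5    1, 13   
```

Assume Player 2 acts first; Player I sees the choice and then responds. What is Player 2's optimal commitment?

c1

Work backward from Player I's decision.
- c1 → Player I plays D (best of 2, 6, 7, 10, 1); Player 2 gets 15.
- c2 → Player I plays A (best of 15, 1, 8, 2, 1); Player 2 gets 2.
- c3 → Player I plays D (best of 9, 8, 4, 10, 1); Player 2 gets 5.
Player 2's induced payoffs are 15, 2, 5, so Player 2 commits to c1. Subgame-perfect outcome: (D, c1) with payoffs (10, 15).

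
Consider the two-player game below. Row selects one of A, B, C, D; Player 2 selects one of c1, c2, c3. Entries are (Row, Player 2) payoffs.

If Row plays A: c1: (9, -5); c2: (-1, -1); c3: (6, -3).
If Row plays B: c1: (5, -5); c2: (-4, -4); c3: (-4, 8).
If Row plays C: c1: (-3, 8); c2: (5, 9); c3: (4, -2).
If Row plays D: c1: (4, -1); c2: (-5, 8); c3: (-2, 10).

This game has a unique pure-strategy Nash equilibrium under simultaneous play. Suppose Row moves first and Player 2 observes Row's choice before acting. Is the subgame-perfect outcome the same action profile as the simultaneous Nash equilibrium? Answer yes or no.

yes

Backward induction with Row moving first.
- A: BR = c2, leader payoff -1.
- B: BR = c3, leader payoff -4.
- C: BR = c2, leader payoff 5.
- D: BR = c3, leader payoff -2.
Maximizing over -1, -4, 5, -2, Row chooses C. Subgame-perfect outcome: (C, c2) with payoffs (5, 9).
For the simultaneous game, intersect best replies.
Row's best replies: c1→A; c2→C; c3→A.
Player 2's best replies: A→c2; B→c3; C→c2; D→c3.
Only (C, c2) has each player best-responding; Nash payoffs (5, 9).
Sequential outcome (C, c2) coincides with the Nash profile (C, c2).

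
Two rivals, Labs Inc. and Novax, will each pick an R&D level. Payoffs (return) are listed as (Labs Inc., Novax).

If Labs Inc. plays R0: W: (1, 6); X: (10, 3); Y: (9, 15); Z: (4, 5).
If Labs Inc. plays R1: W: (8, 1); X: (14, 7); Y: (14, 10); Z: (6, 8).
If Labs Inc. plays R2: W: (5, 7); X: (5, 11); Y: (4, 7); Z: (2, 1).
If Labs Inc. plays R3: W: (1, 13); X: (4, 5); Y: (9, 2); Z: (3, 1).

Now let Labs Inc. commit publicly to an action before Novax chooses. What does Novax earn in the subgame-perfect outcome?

Backward induction with Labs Inc. moving first.
- R0: Novax compares 6, 3, 15, 5 and picks Y; Labs Inc. would get 9.
- R1: Novax compares 1, 7, 10, 8 and picks Y; Labs Inc. would get 14.
- R2: Novax compares 7, 11, 7, 1 and picks X; Labs Inc. would get 5.
- R3: Novax compares 13, 5, 2, 1 and picks W; Labs Inc. would get 1.
Maximizing over 9, 14, 5, 1, Labs Inc. chooses R1. Subgame-perfect outcome: (R1, Y) with payoffs (14, 10).

10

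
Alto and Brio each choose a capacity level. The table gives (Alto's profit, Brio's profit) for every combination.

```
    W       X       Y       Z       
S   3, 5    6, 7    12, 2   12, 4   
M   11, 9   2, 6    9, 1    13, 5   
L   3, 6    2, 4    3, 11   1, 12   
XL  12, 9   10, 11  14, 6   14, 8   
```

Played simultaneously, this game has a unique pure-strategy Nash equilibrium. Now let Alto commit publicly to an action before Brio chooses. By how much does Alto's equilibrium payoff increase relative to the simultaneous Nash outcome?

Solve by backward induction (Alto leads).
- S: Brio compares 5, 7, 2, 4 and picks X; Alto would get 6.
- M: Brio compares 9, 6, 1, 5 and picks W; Alto would get 11.
- L: Brio compares 6, 4, 11, 12 and picks Z; Alto would get 1.
- XL: Brio compares 9, 11, 6, 8 and picks X; Alto would get 10.
Maximizing over 6, 11, 1, 10, Alto chooses M. Subgame-perfect outcome: (M, W) with payoffs (11, 9).
Now find the simultaneous Nash equilibrium.
Alto's best replies: W→XL; X→XL; Y→XL; Z→XL.
Brio's best replies: S→X; M→W; L→Z; XL→X.
The unique mutual best reply is (XL, X), giving (10, 11).
Alto's commitment gain: 11 − 10 = 1.

1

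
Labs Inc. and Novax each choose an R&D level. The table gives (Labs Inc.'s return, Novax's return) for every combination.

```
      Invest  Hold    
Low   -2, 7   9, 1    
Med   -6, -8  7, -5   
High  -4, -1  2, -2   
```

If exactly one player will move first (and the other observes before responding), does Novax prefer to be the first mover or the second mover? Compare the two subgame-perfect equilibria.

first

If Labs Inc. leads: Novax's best replies are Low→Invest, Med→Hold, High→Invest; Labs Inc.'s induced payoffs -2, 7, -4; outcome (Med, Hold), payoffs (7, -5).
If Novax leads: Labs Inc.'s best replies are Invest→Low, Hold→Low; Novax's induced payoffs 7, 1; outcome (Low, Invest), payoffs (-2, 7).
Novax gets 7 moving first and -5 moving second, so Novax prefers to move first.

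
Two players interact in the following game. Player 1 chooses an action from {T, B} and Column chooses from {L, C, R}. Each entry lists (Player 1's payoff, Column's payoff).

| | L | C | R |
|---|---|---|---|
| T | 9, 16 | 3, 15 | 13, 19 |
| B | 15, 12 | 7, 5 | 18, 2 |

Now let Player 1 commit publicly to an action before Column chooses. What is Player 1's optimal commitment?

B

Backward induction with Player 1 moving first.
- T → Column plays R (best of 16, 15, 19); Player 1 gets 13.
- B → Column plays L (best of 12, 5, 2); Player 1 gets 15.
Maximizing over 13, 15, Player 1 chooses B. Subgame-perfect outcome: (B, L) with payoffs (15, 12).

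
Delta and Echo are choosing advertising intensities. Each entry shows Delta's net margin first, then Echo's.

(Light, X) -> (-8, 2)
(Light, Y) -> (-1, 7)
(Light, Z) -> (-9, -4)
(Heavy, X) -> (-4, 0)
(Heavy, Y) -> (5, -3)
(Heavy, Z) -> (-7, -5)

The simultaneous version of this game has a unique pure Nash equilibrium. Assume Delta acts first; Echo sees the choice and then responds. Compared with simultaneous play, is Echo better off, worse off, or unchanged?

Echo best-responds to each possible Delta move:
- Light: Echo compares 2, 7, -4 and picks Y; Delta would get -1.
- Heavy: Echo compares 0, -3, -5 and picks X; Delta would get -4.
Maximizing over -1, -4, Delta chooses Light. Subgame-perfect outcome: (Light, Y) with payoffs (-1, 7).
Under simultaneous play:
Delta's best replies: X→Heavy; Y→Heavy; Z→Heavy.
Echo's best replies: Light→Y; Heavy→X.
Only (Heavy, X) has each player best-responding; Nash payoffs (-4, 0).
Echo earns 7 sequentially versus 0 at the Nash outcome: better off.

better off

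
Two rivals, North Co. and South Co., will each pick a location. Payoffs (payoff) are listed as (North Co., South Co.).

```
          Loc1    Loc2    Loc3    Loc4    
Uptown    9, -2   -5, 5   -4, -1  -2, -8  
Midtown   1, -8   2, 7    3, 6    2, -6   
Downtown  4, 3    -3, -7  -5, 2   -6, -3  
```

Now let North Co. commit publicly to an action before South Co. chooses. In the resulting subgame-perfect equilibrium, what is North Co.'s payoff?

South Co. best-responds to each possible North Co. move:
- Uptown → South Co. plays Loc2 (best of -2, 5, -1, -8); North Co. gets -5.
- Midtown → South Co. plays Loc2 (best of -8, 7, 6, -6); North Co. gets 2.
- Downtown → South Co. plays Loc1 (best of 3, -7, 2, -3); North Co. gets 4.
North Co.'s induced payoffs are -5, 2, 4, so North Co. commits to Downtown. Subgame-perfect outcome: (Downtown, Loc1) with payoffs (4, 3).

4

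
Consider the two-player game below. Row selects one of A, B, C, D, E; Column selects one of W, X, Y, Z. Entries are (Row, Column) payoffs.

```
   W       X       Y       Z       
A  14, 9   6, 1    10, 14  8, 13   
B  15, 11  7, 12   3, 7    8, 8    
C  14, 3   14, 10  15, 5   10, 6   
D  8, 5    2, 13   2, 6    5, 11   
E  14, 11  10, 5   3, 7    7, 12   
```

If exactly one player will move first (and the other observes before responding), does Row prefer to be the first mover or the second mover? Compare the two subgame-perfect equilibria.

second

If Row leads: Column's best replies are A→Y, B→X, C→X, D→X, E→Z; Row's induced payoffs 10, 7, 14, 2, 7; outcome (C, X), payoffs (14, 10).
If Column leads: Row's best replies are W→B, X→C, Y→C, Z→C; Column's induced payoffs 11, 10, 5, 6; outcome (B, W), payoffs (15, 11).
Row gets 14 moving first and 15 moving second, so Row prefers to move second.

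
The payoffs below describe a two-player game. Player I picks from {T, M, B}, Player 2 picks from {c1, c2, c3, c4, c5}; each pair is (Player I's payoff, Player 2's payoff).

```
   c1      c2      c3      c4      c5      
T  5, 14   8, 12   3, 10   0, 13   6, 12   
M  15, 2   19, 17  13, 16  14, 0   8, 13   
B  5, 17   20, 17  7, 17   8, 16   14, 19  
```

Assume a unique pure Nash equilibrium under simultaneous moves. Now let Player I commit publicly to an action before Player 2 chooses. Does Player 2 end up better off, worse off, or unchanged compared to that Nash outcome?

worse off

Player 2 best-responds to each possible Player I move:
- T: BR = c1, leader payoff 5.
- M: BR = c2, leader payoff 19.
- B: BR = c5, leader payoff 14.
Player I's induced payoffs are 5, 19, 14, so Player I commits to M. Subgame-perfect outcome: (M, c2) with payoffs (19, 17).
Under simultaneous play:
Player I's best replies: c1→M; c2→B; c3→M; c4→M; c5→B.
Player 2's best replies: T→c1; M→c2; B→c5.
The unique mutual best reply is (B, c5), giving (14, 19).
Player 2 earns 17 sequentially versus 19 at the Nash outcome: worse off.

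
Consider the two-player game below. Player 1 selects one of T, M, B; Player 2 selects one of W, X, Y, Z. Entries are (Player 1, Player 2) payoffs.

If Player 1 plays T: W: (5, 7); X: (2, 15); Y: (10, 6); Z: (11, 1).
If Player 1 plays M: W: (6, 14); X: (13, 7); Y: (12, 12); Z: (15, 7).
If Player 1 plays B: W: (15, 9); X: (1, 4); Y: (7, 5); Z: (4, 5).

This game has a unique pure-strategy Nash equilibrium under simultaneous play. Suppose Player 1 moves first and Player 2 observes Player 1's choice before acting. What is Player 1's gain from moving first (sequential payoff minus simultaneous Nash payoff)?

Player 2 best-responds to each possible Player 1 move:
- T: BR = X, leader payoff 2.
- M: BR = W, leader payoff 6.
- B: BR = W, leader payoff 15.
Player 1's induced payoffs are 2, 6, 15, so Player 1 commits to B. Subgame-perfect outcome: (B, W) with payoffs (15, 9).
For the simultaneous game, intersect best replies.
Player 1's best replies: W→B; X→M; Y→M; Z→M.
Player 2's best replies: T→X; M→W; B→W.
The unique mutual best reply is (B, W), giving (15, 9).
Player 1's commitment gain: 15 − 15 = 0.

0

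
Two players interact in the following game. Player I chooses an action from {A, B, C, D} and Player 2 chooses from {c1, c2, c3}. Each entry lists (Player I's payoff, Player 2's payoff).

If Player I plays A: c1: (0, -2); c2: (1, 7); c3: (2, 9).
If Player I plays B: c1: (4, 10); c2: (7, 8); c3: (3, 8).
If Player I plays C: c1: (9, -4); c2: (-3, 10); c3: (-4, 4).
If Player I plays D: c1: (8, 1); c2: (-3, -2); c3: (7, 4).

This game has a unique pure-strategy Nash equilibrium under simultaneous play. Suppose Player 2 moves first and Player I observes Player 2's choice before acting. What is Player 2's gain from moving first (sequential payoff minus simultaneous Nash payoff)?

Work backward from Player I's decision.
- c1: BR = C, leader payoff -4.
- c2: BR = B, leader payoff 8.
- c3: BR = D, leader payoff 4.
Maximizing over -4, 8, 4, Player 2 chooses c2. Subgame-perfect outcome: (B, c2) with payoffs (7, 8).
Now find the simultaneous Nash equilibrium.
Player I's best replies: c1→C; c2→B; c3→D.
Player 2's best replies: A→c3; B→c1; C→c2; D→c3.
Only (D, c3) has each player best-responding; Nash payoffs (7, 4).
Player 2's commitment gain: 8 − 4 = 4.

4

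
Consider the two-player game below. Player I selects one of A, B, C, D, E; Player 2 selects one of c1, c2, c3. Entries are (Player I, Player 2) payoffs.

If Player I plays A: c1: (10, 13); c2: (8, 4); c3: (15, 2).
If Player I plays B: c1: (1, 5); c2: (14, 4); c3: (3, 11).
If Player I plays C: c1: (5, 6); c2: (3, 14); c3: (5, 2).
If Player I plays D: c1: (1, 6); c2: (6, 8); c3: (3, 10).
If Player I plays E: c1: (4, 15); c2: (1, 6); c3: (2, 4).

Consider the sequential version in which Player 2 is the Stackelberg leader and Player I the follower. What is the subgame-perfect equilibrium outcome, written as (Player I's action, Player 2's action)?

Player I best-responds to each possible Player 2 move:
- c1 → Player I plays A (best of 10, 1, 5, 1, 4); Player 2 gets 13.
- c2 → Player I plays B (best of 8, 14, 3, 6, 1); Player 2 gets 4.
- c3 → Player I plays A (best of 15, 3, 5, 3, 2); Player 2 gets 2.
Player 2's induced payoffs are 13, 4, 2, so Player 2 commits to c1. Subgame-perfect outcome: (A, c1) with payoffs (10, 13).

(A, c1)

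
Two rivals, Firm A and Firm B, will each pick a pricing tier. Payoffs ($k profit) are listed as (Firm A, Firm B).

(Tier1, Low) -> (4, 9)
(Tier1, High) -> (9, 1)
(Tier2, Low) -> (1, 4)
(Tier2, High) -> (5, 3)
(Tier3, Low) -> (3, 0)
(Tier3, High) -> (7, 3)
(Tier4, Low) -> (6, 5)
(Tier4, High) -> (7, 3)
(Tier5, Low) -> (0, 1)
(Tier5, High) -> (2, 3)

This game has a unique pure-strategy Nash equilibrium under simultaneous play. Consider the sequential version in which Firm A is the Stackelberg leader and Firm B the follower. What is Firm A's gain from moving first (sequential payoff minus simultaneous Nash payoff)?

1

Solve by backward induction (Firm A leads).
- Tier1: BR = Low, leader payoff 4.
- Tier2: BR = Low, leader payoff 1.
- Tier3: BR = High, leader payoff 7.
- Tier4: BR = Low, leader payoff 6.
- Tier5: BR = High, leader payoff 2.
Firm A's induced payoffs are 4, 1, 7, 6, 2, so Firm A commits to Tier3. Subgame-perfect outcome: (Tier3, High) with payoffs (7, 3).
Under simultaneous play:
Firm A's best replies: Low→Tier4; High→Tier1.
Firm B's best replies: Tier1→Low; Tier2→Low; Tier3→High; Tier4→Low; Tier5→High.
Only (Tier4, Low) has each player best-responding; Nash payoffs (6, 5).
Firm A's commitment gain: 7 − 6 = 1.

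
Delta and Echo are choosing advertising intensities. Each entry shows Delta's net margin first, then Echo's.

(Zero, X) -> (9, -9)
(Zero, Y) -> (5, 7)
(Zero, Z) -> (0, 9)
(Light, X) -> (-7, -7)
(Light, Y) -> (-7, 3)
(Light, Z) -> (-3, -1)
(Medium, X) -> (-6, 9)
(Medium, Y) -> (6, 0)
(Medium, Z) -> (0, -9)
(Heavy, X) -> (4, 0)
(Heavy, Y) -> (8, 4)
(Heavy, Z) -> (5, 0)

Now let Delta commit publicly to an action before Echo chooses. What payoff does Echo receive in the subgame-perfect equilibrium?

4

Backward induction with Delta moving first.
- Zero: Echo compares -9, 7, 9 and picks Z; Delta would get 0.
- Light: Echo compares -7, 3, -1 and picks Y; Delta would get -7.
- Medium: Echo compares 9, 0, -9 and picks X; Delta would get -6.
- Heavy: Echo compares 0, 4, 0 and picks Y; Delta would get 8.
Among 0, -7, -6, 8, the best is 8 at Heavy. Subgame-perfect outcome: (Heavy, Y) with payoffs (8, 4).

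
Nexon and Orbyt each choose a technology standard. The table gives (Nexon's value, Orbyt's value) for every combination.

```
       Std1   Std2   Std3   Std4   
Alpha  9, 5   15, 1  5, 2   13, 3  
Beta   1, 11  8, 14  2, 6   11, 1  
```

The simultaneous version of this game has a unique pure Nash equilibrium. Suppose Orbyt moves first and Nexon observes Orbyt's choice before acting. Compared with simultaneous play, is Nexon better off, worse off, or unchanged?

unchanged

Solve by backward induction (Orbyt leads).
- Std1: Nexon compares 9, 1 and picks Alpha; Orbyt would get 5.
- Std2: Nexon compares 15, 8 and picks Alpha; Orbyt would get 1.
- Std3: Nexon compares 5, 2 and picks Alpha; Orbyt would get 2.
- Std4: Nexon compares 13, 11 and picks Alpha; Orbyt would get 3.
Among 5, 1, 2, 3, the best is 5 at Std1. Subgame-perfect outcome: (Alpha, Std1) with payoffs (9, 5).
Under simultaneous play:
Nexon's best replies: Std1→Alpha; Std2→Alpha; Std3→Alpha; Std4→Alpha.
Orbyt's best replies: Alpha→Std1; Beta→Std2.
Only (Alpha, Std1) has each player best-responding; Nash payoffs (9, 5).
Nexon earns 9 sequentially versus 9 at the Nash outcome: unchanged.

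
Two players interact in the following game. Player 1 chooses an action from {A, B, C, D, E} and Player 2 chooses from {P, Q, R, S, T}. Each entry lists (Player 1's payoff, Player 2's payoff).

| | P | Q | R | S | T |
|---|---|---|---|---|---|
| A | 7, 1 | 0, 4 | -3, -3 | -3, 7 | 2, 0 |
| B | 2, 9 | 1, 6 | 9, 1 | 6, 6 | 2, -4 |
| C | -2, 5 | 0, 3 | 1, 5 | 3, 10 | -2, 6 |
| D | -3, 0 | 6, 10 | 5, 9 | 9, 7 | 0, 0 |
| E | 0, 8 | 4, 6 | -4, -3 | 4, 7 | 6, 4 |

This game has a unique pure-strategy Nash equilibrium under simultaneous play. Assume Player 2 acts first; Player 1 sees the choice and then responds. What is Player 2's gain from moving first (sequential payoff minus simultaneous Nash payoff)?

0

Solve by backward induction (Player 2 leads).
- P: BR = A, leader payoff 1.
- Q: BR = D, leader payoff 10.
- R: BR = B, leader payoff 1.
- S: BR = D, leader payoff 7.
- T: BR = E, leader payoff 4.
Maximizing over 1, 10, 1, 7, 4, Player 2 chooses Q. Subgame-perfect outcome: (D, Q) with payoffs (6, 10).
For the simultaneous game, intersect best replies.
Player 1's best replies: P→A; Q→D; R→B; S→D; T→E.
Player 2's best replies: A→S; B→P; C→S; D→Q; E→P.
The unique mutual best reply is (D, Q), giving (6, 10).
Player 2's commitment gain: 10 − 10 = 0.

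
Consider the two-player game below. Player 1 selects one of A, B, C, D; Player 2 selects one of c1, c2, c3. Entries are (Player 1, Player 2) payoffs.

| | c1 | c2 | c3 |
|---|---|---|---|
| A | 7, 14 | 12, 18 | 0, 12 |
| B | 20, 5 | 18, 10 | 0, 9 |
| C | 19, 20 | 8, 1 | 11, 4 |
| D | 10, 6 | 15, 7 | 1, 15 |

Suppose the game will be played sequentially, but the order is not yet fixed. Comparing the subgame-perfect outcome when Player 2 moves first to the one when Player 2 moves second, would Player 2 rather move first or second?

If Player 1 leads: Player 2's best replies are A→c2, B→c2, C→c1, D→c3; Player 1's induced payoffs 12, 18, 19, 1; outcome (C, c1), payoffs (19, 20).
If Player 2 leads: Player 1's best replies are c1→B, c2→B, c3→C; Player 2's induced payoffs 5, 10, 4; outcome (B, c2), payoffs (18, 10).
Player 2 gets 10 moving first and 20 moving second, so Player 2 prefers to move second.

second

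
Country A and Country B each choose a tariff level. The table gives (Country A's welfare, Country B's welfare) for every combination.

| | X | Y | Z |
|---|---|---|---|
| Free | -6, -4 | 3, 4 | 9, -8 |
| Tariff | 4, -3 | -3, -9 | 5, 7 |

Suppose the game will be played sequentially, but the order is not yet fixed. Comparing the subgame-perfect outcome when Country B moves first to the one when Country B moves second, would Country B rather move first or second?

second

If Country A leads: Country B's best replies are Free→Y, Tariff→Z; Country A's induced payoffs 3, 5; outcome (Tariff, Z), payoffs (5, 7).
If Country B leads: Country A's best replies are X→Tariff, Y→Free, Z→Free; Country B's induced payoffs -3, 4, -8; outcome (Free, Y), payoffs (3, 4).
Country B gets 4 moving first and 7 moving second, so Country B prefers to move second.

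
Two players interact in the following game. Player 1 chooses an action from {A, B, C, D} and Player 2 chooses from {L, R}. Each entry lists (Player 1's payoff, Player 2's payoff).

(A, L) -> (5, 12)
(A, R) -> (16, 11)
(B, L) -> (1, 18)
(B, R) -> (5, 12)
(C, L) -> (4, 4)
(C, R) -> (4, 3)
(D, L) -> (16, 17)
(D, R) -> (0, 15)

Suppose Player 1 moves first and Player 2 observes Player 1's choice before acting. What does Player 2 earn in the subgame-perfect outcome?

17

Work backward from Player 2's decision.
- A → Player 2 plays L (best of 12, 11); Player 1 gets 5.
- B → Player 2 plays L (best of 18, 12); Player 1 gets 1.
- C → Player 2 plays L (best of 4, 3); Player 1 gets 4.
- D → Player 2 plays L (best of 17, 15); Player 1 gets 16.
Maximizing over 5, 1, 4, 16, Player 1 chooses D. Subgame-perfect outcome: (D, L) with payoffs (16, 17).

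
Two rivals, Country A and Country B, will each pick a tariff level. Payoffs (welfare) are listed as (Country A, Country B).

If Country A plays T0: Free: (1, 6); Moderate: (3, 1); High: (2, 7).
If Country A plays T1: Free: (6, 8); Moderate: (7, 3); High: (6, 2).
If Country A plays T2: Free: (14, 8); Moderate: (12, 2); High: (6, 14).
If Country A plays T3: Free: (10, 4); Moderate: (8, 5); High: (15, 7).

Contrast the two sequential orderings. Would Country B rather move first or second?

If Country A leads: Country B's best replies are T0→High, T1→Free, T2→High, T3→High; Country A's induced payoffs 2, 6, 6, 15; outcome (T3, High), payoffs (15, 7).
If Country B leads: Country A's best replies are Free→T2, Moderate→T2, High→T3; Country B's induced payoffs 8, 2, 7; outcome (T2, Free), payoffs (14, 8).
Country B gets 8 moving first and 7 moving second, so Country B prefers to move first.

first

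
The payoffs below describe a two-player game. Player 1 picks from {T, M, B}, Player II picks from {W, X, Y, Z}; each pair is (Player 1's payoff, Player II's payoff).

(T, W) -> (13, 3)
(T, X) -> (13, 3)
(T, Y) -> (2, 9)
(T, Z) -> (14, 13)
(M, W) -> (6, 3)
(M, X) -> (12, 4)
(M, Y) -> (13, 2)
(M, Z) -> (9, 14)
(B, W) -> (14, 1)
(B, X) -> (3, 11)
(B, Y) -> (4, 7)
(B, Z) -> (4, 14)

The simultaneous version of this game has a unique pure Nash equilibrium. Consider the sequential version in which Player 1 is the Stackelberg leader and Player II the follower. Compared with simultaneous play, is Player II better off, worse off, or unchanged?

Solve by backward induction (Player 1 leads).
- T: Player II compares 3, 3, 9, 13 and picks Z; Player 1 would get 14.
- M: Player II compares 3, 4, 2, 14 and picks Z; Player 1 would get 9.
- B: Player II compares 1, 11, 7, 14 and picks Z; Player 1 would get 4.
Among 14, 9, 4, the best is 14 at T. Subgame-perfect outcome: (T, Z) with payoffs (14, 13).
Now find the simultaneous Nash equilibrium.
Player 1's best replies: W→B; X→T; Y→M; Z→T.
Player II's best replies: T→Z; M→Z; B→Z.
The unique mutual best reply is (T, Z), giving (14, 13).
Player II earns 13 sequentially versus 13 at the Nash outcome: unchanged.

unchanged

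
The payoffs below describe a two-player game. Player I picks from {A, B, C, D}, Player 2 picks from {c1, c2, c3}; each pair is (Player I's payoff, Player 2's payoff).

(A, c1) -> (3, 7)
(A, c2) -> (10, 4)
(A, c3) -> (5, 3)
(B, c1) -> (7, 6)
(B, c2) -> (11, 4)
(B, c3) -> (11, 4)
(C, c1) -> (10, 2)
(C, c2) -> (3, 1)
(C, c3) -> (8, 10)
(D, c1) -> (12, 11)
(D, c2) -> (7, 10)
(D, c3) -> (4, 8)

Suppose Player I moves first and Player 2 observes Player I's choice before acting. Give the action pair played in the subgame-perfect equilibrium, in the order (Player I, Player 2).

(D, c1)

Work backward from Player 2's decision.
- A → Player 2 plays c1 (best of 7, 4, 3); Player I gets 3.
- B → Player 2 plays c1 (best of 6, 4, 4); Player I gets 7.
- C → Player 2 plays c3 (best of 2, 1, 10); Player I gets 8.
- D → Player 2 plays c1 (best of 11, 10, 8); Player I gets 12.
Maximizing over 3, 7, 8, 12, Player I chooses D. Subgame-perfect outcome: (D, c1) with payoffs (12, 11).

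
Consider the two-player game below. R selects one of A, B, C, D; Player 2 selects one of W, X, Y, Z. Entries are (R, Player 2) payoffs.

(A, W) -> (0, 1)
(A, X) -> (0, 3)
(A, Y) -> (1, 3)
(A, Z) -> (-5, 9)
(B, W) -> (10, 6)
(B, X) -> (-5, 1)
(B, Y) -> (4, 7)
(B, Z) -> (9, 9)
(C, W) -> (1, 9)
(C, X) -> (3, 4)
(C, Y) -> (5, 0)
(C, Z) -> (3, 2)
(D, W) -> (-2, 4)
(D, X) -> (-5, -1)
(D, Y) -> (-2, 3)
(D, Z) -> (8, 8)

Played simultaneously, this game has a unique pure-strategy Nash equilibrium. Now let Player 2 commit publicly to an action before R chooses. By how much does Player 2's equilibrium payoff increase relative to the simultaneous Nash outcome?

R best-responds to each possible Player 2 move:
- W → R plays B (best of 0, 10, 1, -2); Player 2 gets 6.
- X → R plays C (best of 0, -5, 3, -5); Player 2 gets 4.
- Y → R plays C (best of 1, 4, 5, -2); Player 2 gets 0.
- Z → R plays B (best of -5, 9, 3, 8); Player 2 gets 9.
Maximizing over 6, 4, 0, 9, Player 2 chooses Z. Subgame-perfect outcome: (B, Z) with payoffs (9, 9).
Now find the simultaneous Nash equilibrium.
R's best replies: W→B; X→C; Y→C; Z→B.
Player 2's best replies: A→Z; B→Z; C→W; D→Z.
Only (B, Z) has each player best-responding; Nash payoffs (9, 9).
Player 2's commitment gain: 9 − 9 = 0.

0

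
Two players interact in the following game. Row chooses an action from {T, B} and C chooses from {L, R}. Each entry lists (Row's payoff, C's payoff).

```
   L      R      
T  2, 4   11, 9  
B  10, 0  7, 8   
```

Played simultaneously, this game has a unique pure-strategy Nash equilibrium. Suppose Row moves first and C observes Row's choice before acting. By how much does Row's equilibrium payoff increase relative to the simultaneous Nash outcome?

Work backward from C's decision.
- T: BR = R, leader payoff 11.
- B: BR = R, leader payoff 7.
Maximizing over 11, 7, Row chooses T. Subgame-perfect outcome: (T, R) with payoffs (11, 9).
Under simultaneous play:
Row's best replies: L→B; R→T.
C's best replies: T→R; B→R.
The unique mutual best reply is (T, R), giving (11, 9).
Row's commitment gain: 11 − 11 = 0.

0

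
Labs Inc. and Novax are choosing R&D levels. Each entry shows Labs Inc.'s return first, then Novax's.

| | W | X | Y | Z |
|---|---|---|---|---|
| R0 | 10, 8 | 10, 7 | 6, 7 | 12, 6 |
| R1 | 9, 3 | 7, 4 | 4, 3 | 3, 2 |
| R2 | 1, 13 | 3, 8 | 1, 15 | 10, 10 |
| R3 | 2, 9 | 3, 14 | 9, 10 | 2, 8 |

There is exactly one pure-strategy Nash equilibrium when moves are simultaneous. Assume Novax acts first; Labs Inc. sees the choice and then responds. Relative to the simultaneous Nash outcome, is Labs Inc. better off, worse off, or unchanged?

worse off

Backward induction with Novax moving first.
- W: Labs Inc. compares 10, 9, 1, 2 and picks R0; Novax would get 8.
- X: Labs Inc. compares 10, 7, 3, 3 and picks R0; Novax would get 7.
- Y: Labs Inc. compares 6, 4, 1, 9 and picks R3; Novax would get 10.
- Z: Labs Inc. compares 12, 3, 10, 2 and picks R0; Novax would get 6.
Among 8, 7, 10, 6, the best is 10 at Y. Subgame-perfect outcome: (R3, Y) with payoffs (9, 10).
Under simultaneous play:
Labs Inc.'s best replies: W→R0; X→R0; Y→R3; Z→R0.
Novax's best replies: R0→W; R1→X; R2→Y; R3→X.
Only (R0, W) has each player best-responding; Nash payoffs (10, 8).
Labs Inc. earns 9 sequentially versus 10 at the Nash outcome: worse off.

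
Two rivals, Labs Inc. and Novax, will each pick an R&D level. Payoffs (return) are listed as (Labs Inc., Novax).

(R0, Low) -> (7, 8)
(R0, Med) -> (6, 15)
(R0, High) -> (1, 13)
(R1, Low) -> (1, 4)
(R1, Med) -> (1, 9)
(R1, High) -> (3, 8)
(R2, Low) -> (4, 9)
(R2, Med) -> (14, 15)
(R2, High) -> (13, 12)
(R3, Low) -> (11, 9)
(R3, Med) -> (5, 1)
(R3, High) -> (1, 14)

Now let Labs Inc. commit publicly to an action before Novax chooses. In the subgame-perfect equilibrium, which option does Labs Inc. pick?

R2

Novax best-responds to each possible Labs Inc. move:
- R0 → Novax plays Med (best of 8, 15, 13); Labs Inc. gets 6.
- R1 → Novax plays Med (best of 4, 9, 8); Labs Inc. gets 1.
- R2 → Novax plays Med (best of 9, 15, 12); Labs Inc. gets 14.
- R3 → Novax plays High (best of 9, 1, 14); Labs Inc. gets 1.
Labs Inc.'s induced payoffs are 6, 1, 14, 1, so Labs Inc. commits to R2. Subgame-perfect outcome: (R2, Med) with payoffs (14, 15).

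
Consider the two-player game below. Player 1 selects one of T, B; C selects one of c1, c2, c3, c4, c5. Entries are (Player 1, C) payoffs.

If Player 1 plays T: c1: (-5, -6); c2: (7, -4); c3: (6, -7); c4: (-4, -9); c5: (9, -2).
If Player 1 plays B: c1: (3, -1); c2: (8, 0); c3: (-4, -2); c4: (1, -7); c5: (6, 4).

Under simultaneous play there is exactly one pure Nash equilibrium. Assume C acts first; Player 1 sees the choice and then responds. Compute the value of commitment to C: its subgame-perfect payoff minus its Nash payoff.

2

Backward induction with C moving first.
- c1: Player 1 compares -5, 3 and picks B; C would get -1.
- c2: Player 1 compares 7, 8 and picks B; C would get 0.
- c3: Player 1 compares 6, -4 and picks T; C would get -7.
- c4: Player 1 compares -4, 1 and picks B; C would get -7.
- c5: Player 1 compares 9, 6 and picks T; C would get -2.
Maximizing over -1, 0, -7, -7, -2, C chooses c2. Subgame-perfect outcome: (B, c2) with payoffs (8, 0).
Under simultaneous play:
Player 1's best replies: c1→B; c2→B; c3→T; c4→B; c5→T.
C's best replies: T→c5; B→c5.
The unique mutual best reply is (T, c5), giving (9, -2).
C's commitment gain: 0 − -2 = 2.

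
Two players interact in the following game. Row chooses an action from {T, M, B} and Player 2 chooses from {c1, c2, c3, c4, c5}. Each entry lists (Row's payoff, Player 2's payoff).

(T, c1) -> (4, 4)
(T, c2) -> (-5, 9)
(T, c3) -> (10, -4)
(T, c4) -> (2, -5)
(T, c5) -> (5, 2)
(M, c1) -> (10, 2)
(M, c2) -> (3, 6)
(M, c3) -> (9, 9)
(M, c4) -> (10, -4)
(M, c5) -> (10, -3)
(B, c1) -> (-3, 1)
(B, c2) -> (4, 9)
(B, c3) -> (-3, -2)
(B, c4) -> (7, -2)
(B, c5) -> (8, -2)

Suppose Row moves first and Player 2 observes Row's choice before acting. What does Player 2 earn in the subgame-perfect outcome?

Work backward from Player 2's decision.
- T: BR = c2, leader payoff -5.
- M: BR = c3, leader payoff 9.
- B: BR = c2, leader payoff 4.
Among -5, 9, 4, the best is 9 at M. Subgame-perfect outcome: (M, c3) with payoffs (9, 9).

9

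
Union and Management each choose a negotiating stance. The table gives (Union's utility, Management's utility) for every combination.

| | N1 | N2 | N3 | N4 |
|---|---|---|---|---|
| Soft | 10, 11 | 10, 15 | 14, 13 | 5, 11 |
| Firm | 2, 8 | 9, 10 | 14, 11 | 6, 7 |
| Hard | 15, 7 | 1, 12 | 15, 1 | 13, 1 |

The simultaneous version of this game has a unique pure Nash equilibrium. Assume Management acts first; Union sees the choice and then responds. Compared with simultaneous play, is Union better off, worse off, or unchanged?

Work backward from Union's decision.
- N1 → Union plays Hard (best of 10, 2, 15); Management gets 7.
- N2 → Union plays Soft (best of 10, 9, 1); Management gets 15.
- N3 → Union plays Hard (best of 14, 14, 15); Management gets 1.
- N4 → Union plays Hard (best of 5, 6, 13); Management gets 1.
Management's induced payoffs are 7, 15, 1, 1, so Management commits to N2. Subgame-perfect outcome: (Soft, N2) with payoffs (10, 15).
Now find the simultaneous Nash equilibrium.
Union's best replies: N1→Hard; N2→Soft; N3→Hard; N4→Hard.
Management's best replies: Soft→N2; Firm→N3; Hard→N2.
Only (Soft, N2) has each player best-responding; Nash payoffs (10, 15).
Union earns 10 sequentially versus 10 at the Nash outcome: unchanged.

unchanged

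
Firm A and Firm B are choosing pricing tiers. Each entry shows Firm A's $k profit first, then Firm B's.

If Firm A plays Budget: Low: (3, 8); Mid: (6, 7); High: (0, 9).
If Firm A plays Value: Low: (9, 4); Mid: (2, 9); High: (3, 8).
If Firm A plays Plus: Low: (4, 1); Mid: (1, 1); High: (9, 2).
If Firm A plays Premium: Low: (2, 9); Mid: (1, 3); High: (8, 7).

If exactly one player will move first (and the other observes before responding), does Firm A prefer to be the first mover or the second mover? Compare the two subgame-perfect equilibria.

If Firm A leads: Firm B's best replies are Budget→High, Value→Mid, Plus→High, Premium→Low; Firm A's induced payoffs 0, 2, 9, 2; outcome (Plus, High), payoffs (9, 2).
If Firm B leads: Firm A's best replies are Low→Value, Mid→Budget, High→Plus; Firm B's induced payoffs 4, 7, 2; outcome (Budget, Mid), payoffs (6, 7).
Firm A gets 9 moving first and 6 moving second, so Firm A prefers to move first.

first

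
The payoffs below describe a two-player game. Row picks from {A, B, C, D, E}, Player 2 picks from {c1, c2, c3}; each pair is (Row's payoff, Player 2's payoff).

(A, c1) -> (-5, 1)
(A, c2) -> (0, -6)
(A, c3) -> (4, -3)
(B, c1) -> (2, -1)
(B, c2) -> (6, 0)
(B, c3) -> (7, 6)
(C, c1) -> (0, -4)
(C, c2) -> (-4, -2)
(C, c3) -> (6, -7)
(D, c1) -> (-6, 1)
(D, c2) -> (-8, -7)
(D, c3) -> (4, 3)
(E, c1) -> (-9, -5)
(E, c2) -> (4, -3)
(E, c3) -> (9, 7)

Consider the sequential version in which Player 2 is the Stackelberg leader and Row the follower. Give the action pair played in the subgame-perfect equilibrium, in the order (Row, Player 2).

(E, c3)

Backward induction with Player 2 moving first.
- c1: BR = B, leader payoff -1.
- c2: BR = B, leader payoff 0.
- c3: BR = E, leader payoff 7.
Player 2's induced payoffs are -1, 0, 7, so Player 2 commits to c3. Subgame-perfect outcome: (E, c3) with payoffs (9, 7).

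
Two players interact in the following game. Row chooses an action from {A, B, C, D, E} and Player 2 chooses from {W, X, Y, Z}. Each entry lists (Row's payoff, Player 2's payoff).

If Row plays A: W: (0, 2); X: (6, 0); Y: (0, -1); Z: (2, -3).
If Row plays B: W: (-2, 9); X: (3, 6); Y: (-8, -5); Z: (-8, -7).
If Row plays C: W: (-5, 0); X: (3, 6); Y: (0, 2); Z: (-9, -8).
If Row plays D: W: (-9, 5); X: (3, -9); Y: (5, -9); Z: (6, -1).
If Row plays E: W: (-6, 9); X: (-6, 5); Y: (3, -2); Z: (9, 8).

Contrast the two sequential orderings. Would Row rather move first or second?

If Row leads: Player 2's best replies are A→W, B→W, C→X, D→W, E→W; Row's induced payoffs 0, -2, 3, -9, -6; outcome (C, X), payoffs (3, 6).
If Player 2 leads: Row's best replies are W→A, X→A, Y→D, Z→E; Player 2's induced payoffs 2, 0, -9, 8; outcome (E, Z), payoffs (9, 8).
Row gets 3 moving first and 9 moving second, so Row prefers to move second.

second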